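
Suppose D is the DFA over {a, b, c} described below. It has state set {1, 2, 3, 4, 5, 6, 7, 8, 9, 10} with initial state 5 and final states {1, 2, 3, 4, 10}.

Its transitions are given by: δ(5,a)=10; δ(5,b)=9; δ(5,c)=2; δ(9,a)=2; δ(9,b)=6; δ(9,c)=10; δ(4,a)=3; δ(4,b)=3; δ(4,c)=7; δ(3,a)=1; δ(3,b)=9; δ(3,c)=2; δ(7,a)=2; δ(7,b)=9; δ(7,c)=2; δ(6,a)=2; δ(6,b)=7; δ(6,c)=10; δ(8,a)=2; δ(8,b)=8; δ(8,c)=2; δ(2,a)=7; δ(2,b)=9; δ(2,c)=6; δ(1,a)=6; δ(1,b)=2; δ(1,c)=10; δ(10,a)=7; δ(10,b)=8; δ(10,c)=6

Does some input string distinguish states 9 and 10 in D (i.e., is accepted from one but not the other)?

Reachable states from the start: {2,5,6,7,8,9,10}. Unreachable: {1,3,4} — drop them.
Start with accepting vs non-accepting: {2,10} | {5,6,7,8,9}.
Stable partition: {2,10} | {5,6,7,8,9} — 2 equivalence classes.
9 and 10 end up in different blocks, so they are distinguishable. For instance, the string 'ε' is accepted from only 10.

Yes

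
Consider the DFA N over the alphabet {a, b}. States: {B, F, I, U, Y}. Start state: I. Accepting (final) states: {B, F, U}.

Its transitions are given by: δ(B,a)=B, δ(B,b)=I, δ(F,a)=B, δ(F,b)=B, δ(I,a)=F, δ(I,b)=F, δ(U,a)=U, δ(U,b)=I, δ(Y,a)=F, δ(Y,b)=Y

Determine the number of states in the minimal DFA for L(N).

3

First remove the unreachable states {U,Y}; 3 states remain.
P0 = {B,F} | {I}.
On input b, block {B,F} splits into {F} and {B}.
The partition is now stable with 3 blocks: {F} | {I} | {B}.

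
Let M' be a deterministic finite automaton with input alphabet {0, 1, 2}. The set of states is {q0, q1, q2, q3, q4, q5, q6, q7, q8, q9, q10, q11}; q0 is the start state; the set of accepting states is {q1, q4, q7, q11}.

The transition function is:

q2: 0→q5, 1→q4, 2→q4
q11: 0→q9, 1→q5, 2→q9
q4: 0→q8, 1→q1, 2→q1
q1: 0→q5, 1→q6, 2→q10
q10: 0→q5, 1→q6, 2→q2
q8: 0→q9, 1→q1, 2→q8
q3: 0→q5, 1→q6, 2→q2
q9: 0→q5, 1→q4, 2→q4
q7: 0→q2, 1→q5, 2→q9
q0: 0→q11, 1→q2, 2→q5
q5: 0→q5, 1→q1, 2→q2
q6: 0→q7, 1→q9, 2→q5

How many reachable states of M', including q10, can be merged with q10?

1

Reachable states from the start: {q0,q1,q2,q4,q5,q6,q7,q8,q9,q10,q11}. Unreachable: {q3} — drop them.
Initial partition by acceptance: {q1,q4,q7,q11} | {q0,q2,q5,q6,q8,q9,q10}.
Refine {q1,q4,q7,q11} on symbol 1: members go to different blocks, giving {q1,q7,q11} and {q4}.
Split {q0,q2,q5,q6,q8,q9,q10} by δ(·,0) → {q2,q5,q8,q9,q10} and {q0,q6}.
Refine {q1,q7,q11} on symbol 1: members go to different blocks, giving {q7,q11} and {q1}.
Refine {q2,q5,q8,q9,q10} on symbol 1: members go to different blocks, giving {q2,q9} and {q5,q8} and {q10}.
Refine {q5,q8} on symbol 0: members go to different blocks, giving {q5} and {q8}.
Stable partition: {q7,q11} | {q2,q9} | {q4} | {q0,q6} | {q1} | {q5} | {q10} | {q8} — 8 equivalence classes.
The equivalence class containing q10 is {q10}, of size 1.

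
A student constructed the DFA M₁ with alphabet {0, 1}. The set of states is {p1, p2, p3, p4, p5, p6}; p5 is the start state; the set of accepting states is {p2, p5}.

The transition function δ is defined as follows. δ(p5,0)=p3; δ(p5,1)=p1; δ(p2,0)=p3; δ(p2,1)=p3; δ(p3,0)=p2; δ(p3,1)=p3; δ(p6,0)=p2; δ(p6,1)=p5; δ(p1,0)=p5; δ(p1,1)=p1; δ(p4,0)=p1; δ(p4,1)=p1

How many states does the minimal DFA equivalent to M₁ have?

2

States {p4,p6} cannot be reached from the start state, so discard them.
Initial partition by acceptance: {p2,p5} | {p1,p3}.
Stable partition: {p2,p5} | {p1,p3} — 2 equivalence classes.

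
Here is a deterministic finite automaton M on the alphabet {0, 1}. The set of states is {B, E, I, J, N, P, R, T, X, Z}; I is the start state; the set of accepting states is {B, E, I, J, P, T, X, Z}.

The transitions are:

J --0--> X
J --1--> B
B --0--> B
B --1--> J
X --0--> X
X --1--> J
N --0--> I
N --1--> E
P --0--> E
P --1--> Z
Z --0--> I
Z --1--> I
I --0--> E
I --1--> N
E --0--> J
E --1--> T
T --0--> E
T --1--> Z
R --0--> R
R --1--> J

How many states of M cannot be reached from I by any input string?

2

BFS from I reaches {B, E, I, J, N, T, X, Z}; the 2 state(s) P, R are never visited.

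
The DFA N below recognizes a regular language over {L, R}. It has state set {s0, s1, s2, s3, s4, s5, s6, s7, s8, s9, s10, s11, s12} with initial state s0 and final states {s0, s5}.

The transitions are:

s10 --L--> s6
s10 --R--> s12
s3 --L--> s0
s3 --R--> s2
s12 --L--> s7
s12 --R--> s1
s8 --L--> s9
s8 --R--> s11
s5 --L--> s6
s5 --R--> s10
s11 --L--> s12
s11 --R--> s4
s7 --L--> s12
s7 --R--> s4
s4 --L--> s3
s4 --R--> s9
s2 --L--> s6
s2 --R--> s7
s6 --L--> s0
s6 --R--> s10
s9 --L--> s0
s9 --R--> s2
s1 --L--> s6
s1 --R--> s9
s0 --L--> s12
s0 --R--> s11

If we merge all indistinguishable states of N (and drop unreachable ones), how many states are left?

5

States {s5,s8} cannot be reached from the start state, so discard them.
Initial partition by acceptance: {s0} | {s1,s2,s3,s4,s6,s7,s9,s10,s11,s12}.
On input L, block {s1,s2,s3,s4,s6,s7,s9,s10,s11,s12} splits into {s1,s2,s4,s7,s10,s11,s12} and {s3,s6,s9}.
On input L, block {s1,s2,s4,s7,s10,s11,s12} splits into {s1,s2,s4,s10} and {s7,s11,s12}.
On input R, block {s1,s2,s4,s10} splits into {s1,s4} and {s2,s10}.
The partition is now stable with 5 blocks: {s0} | {s1,s4} | {s3,s6,s9} | {s7,s11,s12} | {s2,s10}.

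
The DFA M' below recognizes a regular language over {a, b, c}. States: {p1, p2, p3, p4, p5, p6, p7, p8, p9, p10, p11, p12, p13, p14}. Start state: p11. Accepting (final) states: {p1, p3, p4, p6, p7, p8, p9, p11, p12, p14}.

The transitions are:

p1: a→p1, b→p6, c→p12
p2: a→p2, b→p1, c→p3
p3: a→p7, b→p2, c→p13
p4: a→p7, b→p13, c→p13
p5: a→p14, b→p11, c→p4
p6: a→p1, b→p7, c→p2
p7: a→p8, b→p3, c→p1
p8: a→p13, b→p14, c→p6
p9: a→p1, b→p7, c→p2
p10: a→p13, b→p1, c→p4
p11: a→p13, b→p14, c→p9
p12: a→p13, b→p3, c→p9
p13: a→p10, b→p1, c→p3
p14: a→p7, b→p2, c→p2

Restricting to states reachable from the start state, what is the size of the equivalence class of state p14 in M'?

3

Reachable states from the start: {p1,p2,p3,p4,p6,p7,p8,p9,p10,p11,p12,p13,p14}. Unreachable: {p5} — drop them.
Start with accepting vs non-accepting: {p1,p3,p4,p6,p7,p8,p9,p11,p12,p14} | {p2,p10,p13}.
Split {p1,p3,p4,p6,p7,p8,p9,p11,p12,p14} by δ(·,a) → {p1,p3,p4,p6,p7,p9,p14} and {p8,p11,p12}.
Refine {p1,p3,p4,p6,p7,p9,p14} on symbol a: members go to different blocks, giving {p1,p3,p4,p6,p9,p14} and {p7}.
On input a, block {p1,p3,p4,p6,p9,p14} splits into {p1,p6,p9} and {p3,p4,p14}.
Refine {p1,p6,p9} on symbol b: members go to different blocks, giving {p6,p9} and {p1}.
Stable partition: {p6,p9} | {p2,p10,p13} | {p8,p11,p12} | {p7} | {p3,p4,p14} | {p1} — 6 equivalence classes.
The equivalence class containing p14 is {p3,p4,p14}, of size 3.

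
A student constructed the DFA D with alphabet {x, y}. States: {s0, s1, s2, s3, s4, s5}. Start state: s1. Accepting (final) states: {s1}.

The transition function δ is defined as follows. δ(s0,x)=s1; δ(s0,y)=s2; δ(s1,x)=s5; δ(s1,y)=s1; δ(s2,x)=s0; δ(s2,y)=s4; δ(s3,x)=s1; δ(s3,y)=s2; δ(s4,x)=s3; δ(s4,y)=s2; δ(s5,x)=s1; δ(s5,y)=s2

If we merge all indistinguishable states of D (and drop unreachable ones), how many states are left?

3

All states are reachable from the start state.
Start with accepting vs non-accepting: {s1} | {s0,s2,s3,s4,s5}.
On input x, block {s0,s2,s3,s4,s5} splits into {s0,s3,s5} and {s2,s4}.
No further refinement is possible. Final partition (3 blocks): {s1} | {s0,s3,s5} | {s2,s4}.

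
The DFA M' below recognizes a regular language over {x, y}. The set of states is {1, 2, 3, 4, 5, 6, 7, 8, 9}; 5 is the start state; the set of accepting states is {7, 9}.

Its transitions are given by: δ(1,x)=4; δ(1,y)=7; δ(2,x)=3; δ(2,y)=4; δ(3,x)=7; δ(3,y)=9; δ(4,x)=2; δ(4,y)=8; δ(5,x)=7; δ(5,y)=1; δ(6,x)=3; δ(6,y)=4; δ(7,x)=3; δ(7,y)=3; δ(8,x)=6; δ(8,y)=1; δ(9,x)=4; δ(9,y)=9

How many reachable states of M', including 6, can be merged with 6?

Every state is reachable, so we keep all 9.
Start with accepting vs non-accepting: {7,9} | {1,2,3,4,5,6,8}.
On input y, block {7,9} splits into {7} and {9}.
On input x, block {1,2,3,4,5,6,8} splits into {1,2,4,6,8} and {3,5}.
Split {1,2,4,6,8} by δ(·,x) → {1,4,8} and {2,6}.
On input x, block {1,4,8} splits into {4,8} and {1}.
Split {4,8} by δ(·,y) → {4} and {8}.
Split {3,5} by δ(·,y) → {3} and {5}.
No further refinement is possible. Final partition (8 blocks): {7} | {4} | {9} | {3} | {2,6} | {1} | {8} | {5}.
State 6 belongs to the block {2,6}, which has 2 states.

2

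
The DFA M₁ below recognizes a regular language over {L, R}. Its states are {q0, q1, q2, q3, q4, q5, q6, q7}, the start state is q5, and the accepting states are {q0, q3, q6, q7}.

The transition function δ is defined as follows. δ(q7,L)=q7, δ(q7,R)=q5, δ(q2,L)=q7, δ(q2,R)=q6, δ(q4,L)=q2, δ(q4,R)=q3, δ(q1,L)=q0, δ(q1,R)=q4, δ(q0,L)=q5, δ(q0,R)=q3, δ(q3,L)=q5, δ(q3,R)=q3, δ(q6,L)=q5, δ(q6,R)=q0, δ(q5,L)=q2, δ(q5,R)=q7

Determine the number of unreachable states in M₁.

Starting at q5 and following transitions, the reachable set is {q0, q2, q3, q5, q6, q7}. That leaves q1, q4 unreachable — 2 in total.

2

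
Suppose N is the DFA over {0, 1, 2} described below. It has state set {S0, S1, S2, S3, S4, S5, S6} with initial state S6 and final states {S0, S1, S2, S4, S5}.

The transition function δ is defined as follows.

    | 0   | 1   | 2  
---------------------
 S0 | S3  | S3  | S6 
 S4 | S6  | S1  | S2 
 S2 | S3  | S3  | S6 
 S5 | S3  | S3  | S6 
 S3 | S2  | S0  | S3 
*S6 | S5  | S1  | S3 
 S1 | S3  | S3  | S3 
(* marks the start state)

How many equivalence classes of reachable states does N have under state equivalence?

2

States {S4} cannot be reached from the start state, so discard them.
Start with accepting vs non-accepting: {S0,S1,S2,S5} | {S3,S6}.
Stable partition: {S0,S1,S2,S5} | {S3,S6} — 2 equivalence classes.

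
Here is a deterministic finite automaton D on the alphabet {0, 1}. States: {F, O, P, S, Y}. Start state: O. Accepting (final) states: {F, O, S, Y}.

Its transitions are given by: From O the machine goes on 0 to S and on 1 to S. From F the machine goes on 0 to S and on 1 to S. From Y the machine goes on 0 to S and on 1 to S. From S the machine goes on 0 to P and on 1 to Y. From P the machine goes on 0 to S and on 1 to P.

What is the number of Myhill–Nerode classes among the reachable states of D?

3

First remove the unreachable states {F}; 4 states remain.
Start with accepting vs non-accepting: {O,S,Y} | {P}.
On input 0, block {O,S,Y} splits into {O,Y} and {S}.
No further refinement is possible. Final partition (3 blocks): {O,Y} | {P} | {S}.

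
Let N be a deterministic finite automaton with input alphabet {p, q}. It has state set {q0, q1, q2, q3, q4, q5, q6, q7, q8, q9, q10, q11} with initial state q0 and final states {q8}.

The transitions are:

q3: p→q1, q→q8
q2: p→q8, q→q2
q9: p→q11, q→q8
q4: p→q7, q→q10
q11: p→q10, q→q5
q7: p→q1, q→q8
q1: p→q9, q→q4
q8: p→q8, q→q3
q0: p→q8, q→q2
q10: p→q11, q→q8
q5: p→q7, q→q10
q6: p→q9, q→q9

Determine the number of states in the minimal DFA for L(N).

5

First remove the unreachable states {q6}; 11 states remain.
Initial partition by acceptance: {q8} | {q0,q1,q2,q3,q4,q5,q7,q9,q10,q11}.
On input p, block {q0,q1,q2,q3,q4,q5,q7,q9,q10,q11} splits into {q1,q3,q4,q5,q7,q9,q10,q11} and {q0,q2}.
Split {q1,q3,q4,q5,q7,q9,q10,q11} by δ(·,q) → {q1,q4,q5,q11} and {q3,q7,q9,q10}.
On input q, block {q1,q4,q5,q11} splits into {q1,q11} and {q4,q5}.
The partition is now stable with 5 blocks: {q8} | {q1,q11} | {q0,q2} | {q3,q7,q9,q10} | {q4,q5}.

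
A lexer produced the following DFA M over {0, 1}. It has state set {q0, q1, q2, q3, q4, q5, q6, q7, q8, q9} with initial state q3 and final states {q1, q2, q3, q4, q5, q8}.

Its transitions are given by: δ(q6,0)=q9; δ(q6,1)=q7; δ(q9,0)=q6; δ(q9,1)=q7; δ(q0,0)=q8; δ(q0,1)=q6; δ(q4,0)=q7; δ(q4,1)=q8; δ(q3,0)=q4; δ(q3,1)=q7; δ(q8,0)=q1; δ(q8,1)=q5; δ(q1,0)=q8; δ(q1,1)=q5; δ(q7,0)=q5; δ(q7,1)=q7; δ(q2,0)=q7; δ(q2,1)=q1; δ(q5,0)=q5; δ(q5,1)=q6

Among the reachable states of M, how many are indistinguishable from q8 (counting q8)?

Reachable states from the start: {q1,q3,q4,q5,q6,q7,q8,q9}. Unreachable: {q0,q2} — drop them.
Start with accepting vs non-accepting: {q1,q3,q4,q5,q8} | {q6,q7,q9}.
Refine {q1,q3,q4,q5,q8} on symbol 0: members go to different blocks, giving {q1,q3,q5,q8} and {q4}.
On input 0, block {q1,q3,q5,q8} splits into {q1,q5,q8} and {q3}.
Refine {q1,q5,q8} on symbol 1: members go to different blocks, giving {q1,q8} and {q5}.
Refine {q6,q7,q9} on symbol 0: members go to different blocks, giving {q6,q9} and {q7}.
The partition is now stable with 6 blocks: {q1,q8} | {q6,q9} | {q4} | {q3} | {q5} | {q7}.
The equivalence class containing q8 is {q1,q8}, of size 2.

2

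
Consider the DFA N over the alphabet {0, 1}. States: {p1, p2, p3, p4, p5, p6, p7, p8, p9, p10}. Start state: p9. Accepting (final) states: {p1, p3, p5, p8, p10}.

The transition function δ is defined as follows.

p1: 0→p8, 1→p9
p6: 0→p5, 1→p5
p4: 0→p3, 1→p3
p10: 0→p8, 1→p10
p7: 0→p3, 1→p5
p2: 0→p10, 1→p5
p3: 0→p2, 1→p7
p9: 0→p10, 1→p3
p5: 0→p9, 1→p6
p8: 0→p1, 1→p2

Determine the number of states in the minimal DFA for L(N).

States {p4} cannot be reached from the start state, so discard them.
Start with accepting vs non-accepting: {p1,p3,p5,p8,p10} | {p2,p6,p7,p9}.
Split {p1,p3,p5,p8,p10} by δ(·,0) → {p1,p8,p10} and {p3,p5}.
Split {p1,p8,p10} by δ(·,1) → {p1,p8} and {p10}.
Refine {p2,p6,p7,p9} on symbol 0: members go to different blocks, giving {p2,p9} and {p6,p7}.
Stable partition: {p1,p8} | {p2,p9} | {p3,p5} | {p10} | {p6,p7} — 5 equivalence classes.

5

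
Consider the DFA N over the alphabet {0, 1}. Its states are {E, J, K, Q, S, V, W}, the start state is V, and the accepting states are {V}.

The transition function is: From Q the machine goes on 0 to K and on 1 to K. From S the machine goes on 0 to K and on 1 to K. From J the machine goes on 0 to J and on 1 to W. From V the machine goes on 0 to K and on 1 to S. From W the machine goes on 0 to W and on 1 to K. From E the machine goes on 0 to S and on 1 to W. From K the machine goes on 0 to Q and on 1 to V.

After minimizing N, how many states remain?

3

Reachable states from the start: {K,Q,S,V}. Unreachable: {E,J,W} — drop them.
P0 = {V} | {K,Q,S}.
Refine {K,Q,S} on symbol 1: members go to different blocks, giving {Q,S} and {K}.
Stable partition: {V} | {Q,S} | {K} — 3 equivalence classes.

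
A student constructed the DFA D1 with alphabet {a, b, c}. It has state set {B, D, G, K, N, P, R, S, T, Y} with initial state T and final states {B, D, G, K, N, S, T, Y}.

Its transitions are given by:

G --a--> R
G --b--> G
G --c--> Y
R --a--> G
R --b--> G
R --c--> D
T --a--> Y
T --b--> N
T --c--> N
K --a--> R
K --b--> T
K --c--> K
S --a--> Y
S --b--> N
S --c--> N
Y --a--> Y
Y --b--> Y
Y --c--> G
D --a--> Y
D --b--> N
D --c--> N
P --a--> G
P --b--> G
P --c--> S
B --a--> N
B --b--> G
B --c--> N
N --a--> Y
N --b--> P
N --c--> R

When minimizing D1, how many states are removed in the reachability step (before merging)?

2

Starting at T and following transitions, the reachable set is {D, G, N, P, R, S, T, Y}. That leaves B, K unreachable — 2 in total.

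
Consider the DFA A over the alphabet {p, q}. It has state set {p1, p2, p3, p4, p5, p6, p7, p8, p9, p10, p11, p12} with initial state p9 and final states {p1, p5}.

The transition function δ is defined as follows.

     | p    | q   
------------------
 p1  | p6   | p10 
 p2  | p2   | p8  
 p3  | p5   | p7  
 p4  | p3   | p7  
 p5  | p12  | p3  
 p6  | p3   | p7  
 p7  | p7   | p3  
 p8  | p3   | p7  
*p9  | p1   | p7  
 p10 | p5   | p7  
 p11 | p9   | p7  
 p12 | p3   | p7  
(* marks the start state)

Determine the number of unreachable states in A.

4

BFS from p9 reaches {p1, p3, p5, p6, p7, p9, p10, p12}; the 4 state(s) p2, p4, p8, p11 are never visited.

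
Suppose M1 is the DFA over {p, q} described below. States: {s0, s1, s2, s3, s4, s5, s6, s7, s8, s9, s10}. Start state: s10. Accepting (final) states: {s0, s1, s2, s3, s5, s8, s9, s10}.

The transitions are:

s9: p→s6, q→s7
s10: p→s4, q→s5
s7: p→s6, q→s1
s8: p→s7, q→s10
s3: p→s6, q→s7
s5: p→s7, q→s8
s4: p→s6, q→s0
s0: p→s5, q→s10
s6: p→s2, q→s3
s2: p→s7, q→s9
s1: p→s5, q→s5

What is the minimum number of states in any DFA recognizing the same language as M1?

All states are reachable from the start state.
P0 = {s0,s1,s2,s3,s5,s8,s9,s10} | {s4,s6,s7}.
Refine {s0,s1,s2,s3,s5,s8,s9,s10} on symbol p: members go to different blocks, giving {s2,s3,s5,s8,s9,s10} and {s0,s1}.
Refine {s2,s3,s5,s8,s9,s10} on symbol q: members go to different blocks, giving {s2,s5,s8,s10} and {s3,s9}.
Refine {s2,s5,s8,s10} on symbol q: members go to different blocks, giving {s5,s8,s10} and {s2}.
Refine {s4,s6,s7} on symbol p: members go to different blocks, giving {s4,s7} and {s6}.
The partition is now stable with 6 blocks: {s5,s8,s10} | {s4,s7} | {s0,s1} | {s3,s9} | {s2} | {s6}.

6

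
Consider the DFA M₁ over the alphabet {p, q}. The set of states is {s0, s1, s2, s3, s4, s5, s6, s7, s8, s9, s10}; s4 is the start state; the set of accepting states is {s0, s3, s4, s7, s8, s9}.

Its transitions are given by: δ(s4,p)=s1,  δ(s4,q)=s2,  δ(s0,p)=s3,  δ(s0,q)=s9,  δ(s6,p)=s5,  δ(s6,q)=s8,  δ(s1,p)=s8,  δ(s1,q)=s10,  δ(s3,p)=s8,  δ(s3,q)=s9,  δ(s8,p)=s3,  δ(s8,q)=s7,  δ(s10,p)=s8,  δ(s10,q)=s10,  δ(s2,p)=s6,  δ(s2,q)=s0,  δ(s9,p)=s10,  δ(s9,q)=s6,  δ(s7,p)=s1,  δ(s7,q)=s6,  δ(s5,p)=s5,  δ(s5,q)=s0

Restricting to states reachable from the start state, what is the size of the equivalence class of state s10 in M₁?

Initial partition by acceptance: {s0,s3,s4,s7,s8,s9} | {s1,s2,s5,s6,s10}.
Refine {s0,s3,s4,s7,s8,s9} on symbol p: members go to different blocks, giving {s0,s3,s8} and {s4,s7,s9}.
On input p, block {s1,s2,s5,s6,s10} splits into {s2,s5,s6} and {s1,s10}.
No further refinement is possible. Final partition (4 blocks): {s0,s3,s8} | {s2,s5,s6} | {s4,s7,s9} | {s1,s10}.
State s10 belongs to the block {s1,s10}, which has 2 states.

2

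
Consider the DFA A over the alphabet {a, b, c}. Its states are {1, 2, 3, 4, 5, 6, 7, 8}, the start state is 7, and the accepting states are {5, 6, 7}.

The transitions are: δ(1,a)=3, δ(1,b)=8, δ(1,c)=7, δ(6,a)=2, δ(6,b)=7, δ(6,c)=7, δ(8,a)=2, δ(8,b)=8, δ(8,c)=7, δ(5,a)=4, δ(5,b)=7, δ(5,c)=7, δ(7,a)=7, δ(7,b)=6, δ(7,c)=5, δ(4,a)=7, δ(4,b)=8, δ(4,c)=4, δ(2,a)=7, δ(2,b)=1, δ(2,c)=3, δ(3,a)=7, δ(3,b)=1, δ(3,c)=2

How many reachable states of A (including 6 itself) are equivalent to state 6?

2

All states are reachable from the start state.
P0 = {5,6,7} | {1,2,3,4,8}.
Refine {5,6,7} on symbol a: members go to different blocks, giving {5,6} and {7}.
Split {1,2,3,4,8} by δ(·,a) → {2,3,4} and {1,8}.
Stable partition: {5,6} | {2,3,4} | {7} | {1,8} — 4 equivalence classes.
The equivalence class containing 6 is {5,6}, of size 2.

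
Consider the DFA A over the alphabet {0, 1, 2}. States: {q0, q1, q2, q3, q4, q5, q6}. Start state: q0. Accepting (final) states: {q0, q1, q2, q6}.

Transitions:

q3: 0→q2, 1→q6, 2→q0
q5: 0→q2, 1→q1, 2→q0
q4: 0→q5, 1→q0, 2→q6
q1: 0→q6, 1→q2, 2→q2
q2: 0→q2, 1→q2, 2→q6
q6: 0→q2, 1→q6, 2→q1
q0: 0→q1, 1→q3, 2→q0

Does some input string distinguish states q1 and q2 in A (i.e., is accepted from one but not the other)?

States {q4,q5} cannot be reached from the start state, so discard them.
P0 = {q0,q1,q2,q6} | {q3}.
On input 1, block {q0,q1,q2,q6} splits into {q1,q2,q6} and {q0}.
No further refinement is possible. Final partition (3 blocks): {q1,q2,q6} | {q3} | {q0}.
q1 and q2 lie in the same block of the stable partition, so they are equivalent — no string distinguishes them.

No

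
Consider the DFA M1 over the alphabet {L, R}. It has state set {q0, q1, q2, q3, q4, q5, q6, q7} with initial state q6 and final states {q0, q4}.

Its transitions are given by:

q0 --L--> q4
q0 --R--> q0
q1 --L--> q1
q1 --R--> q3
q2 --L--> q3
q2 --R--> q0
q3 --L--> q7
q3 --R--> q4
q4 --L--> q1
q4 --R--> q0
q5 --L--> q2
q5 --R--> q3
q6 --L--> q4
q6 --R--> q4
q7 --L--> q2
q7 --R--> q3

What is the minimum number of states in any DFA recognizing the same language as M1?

7

States {q5} cannot be reached from the start state, so discard them.
Initial partition by acceptance: {q0,q4} | {q1,q2,q3,q6,q7}.
Refine {q0,q4} on symbol L: members go to different blocks, giving {q0} and {q4}.
On input L, block {q1,q2,q3,q6,q7} splits into {q1,q2,q3,q7} and {q6}.
Refine {q1,q2,q3,q7} on symbol R: members go to different blocks, giving {q1,q7} and {q2} and {q3}.
Refine {q1,q7} on symbol L: members go to different blocks, giving {q1} and {q7}.
The partition is now stable with 7 blocks: {q0} | {q1} | {q4} | {q6} | {q2} | {q3} | {q7}.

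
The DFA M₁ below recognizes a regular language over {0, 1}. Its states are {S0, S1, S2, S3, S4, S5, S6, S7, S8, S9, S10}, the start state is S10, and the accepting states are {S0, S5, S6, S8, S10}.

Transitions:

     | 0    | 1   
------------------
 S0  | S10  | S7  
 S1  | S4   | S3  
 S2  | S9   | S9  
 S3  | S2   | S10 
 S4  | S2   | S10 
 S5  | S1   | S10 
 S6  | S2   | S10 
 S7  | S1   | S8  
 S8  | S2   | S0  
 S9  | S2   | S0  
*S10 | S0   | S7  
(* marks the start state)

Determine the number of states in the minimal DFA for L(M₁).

5

First remove the unreachable states {S5,S6}; 9 states remain.
Initial partition by acceptance: {S0,S8,S10} | {S1,S2,S3,S4,S7,S9}.
On input 0, block {S0,S8,S10} splits into {S0,S10} and {S8}.
On input 1, block {S1,S2,S3,S4,S7,S9} splits into {S3,S4,S9} and {S1,S2} and {S7}.
No further refinement is possible. Final partition (5 blocks): {S0,S10} | {S3,S4,S9} | {S8} | {S1,S2} | {S7}.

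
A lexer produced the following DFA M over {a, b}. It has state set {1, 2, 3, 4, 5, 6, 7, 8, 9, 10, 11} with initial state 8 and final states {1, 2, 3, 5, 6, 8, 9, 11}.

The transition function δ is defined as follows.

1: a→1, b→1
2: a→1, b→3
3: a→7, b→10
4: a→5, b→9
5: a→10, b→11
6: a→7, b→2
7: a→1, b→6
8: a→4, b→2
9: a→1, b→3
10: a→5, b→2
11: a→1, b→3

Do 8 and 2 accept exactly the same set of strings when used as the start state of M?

P0 = {1,2,3,5,6,8,9,11} | {4,7,10}.
On input a, block {1,2,3,5,6,8,9,11} splits into {1,2,9,11} and {3,5,6,8}.
Split {1,2,9,11} by δ(·,b) → {2,9,11} and {1}.
Split {4,7,10} by δ(·,a) → {4,10} and {7}.
Refine {3,5,6,8} on symbol a: members go to different blocks, giving {3,6} and {5,8}.
Refine {3,6} on symbol b: members go to different blocks, giving {3} and {6}.
No further refinement is possible. Final partition (7 blocks): {2,9,11} | {4,10} | {3} | {1} | {7} | {5,8} | {6}.
8 and 2 end up in different blocks, so they are distinguishable. For instance, the string 'a' is accepted from only 2.

No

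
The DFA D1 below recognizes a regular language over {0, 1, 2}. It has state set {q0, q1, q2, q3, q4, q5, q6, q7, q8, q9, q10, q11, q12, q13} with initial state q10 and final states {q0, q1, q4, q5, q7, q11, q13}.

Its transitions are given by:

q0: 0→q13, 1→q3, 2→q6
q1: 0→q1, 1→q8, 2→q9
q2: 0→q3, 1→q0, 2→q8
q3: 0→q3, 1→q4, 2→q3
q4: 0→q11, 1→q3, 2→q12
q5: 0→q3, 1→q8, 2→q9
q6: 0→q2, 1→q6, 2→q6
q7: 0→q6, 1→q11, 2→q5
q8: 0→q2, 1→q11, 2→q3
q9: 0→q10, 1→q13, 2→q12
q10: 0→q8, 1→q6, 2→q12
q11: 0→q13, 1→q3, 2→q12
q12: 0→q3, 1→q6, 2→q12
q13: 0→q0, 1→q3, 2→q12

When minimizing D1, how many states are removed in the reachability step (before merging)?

BFS from q10 reaches {q0, q2, q3, q4, q6, q8, q10, q11, q12, q13}; the 4 state(s) q1, q5, q7, q9 are never visited.

4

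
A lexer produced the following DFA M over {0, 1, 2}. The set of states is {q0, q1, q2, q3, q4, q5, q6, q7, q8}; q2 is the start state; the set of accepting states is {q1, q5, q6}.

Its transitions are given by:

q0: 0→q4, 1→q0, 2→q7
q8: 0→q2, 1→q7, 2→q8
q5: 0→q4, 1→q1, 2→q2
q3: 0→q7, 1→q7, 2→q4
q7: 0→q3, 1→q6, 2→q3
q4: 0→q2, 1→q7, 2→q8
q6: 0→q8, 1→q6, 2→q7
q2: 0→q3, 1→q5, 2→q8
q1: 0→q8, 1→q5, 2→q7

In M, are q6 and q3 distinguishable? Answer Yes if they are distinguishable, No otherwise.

Yes

Reachable states from the start: {q1,q2,q3,q4,q5,q6,q7,q8}. Unreachable: {q0} — drop them.
Initial partition by acceptance: {q1,q5,q6} | {q2,q3,q4,q7,q8}.
Refine {q2,q3,q4,q7,q8} on symbol 1: members go to different blocks, giving {q3,q4,q8} and {q2,q7}.
No further refinement is possible. Final partition (3 blocks): {q1,q5,q6} | {q3,q4,q8} | {q2,q7}.
q6 and q3 end up in different blocks, so they are distinguishable. For instance, the string 'ε' is accepted from only q6.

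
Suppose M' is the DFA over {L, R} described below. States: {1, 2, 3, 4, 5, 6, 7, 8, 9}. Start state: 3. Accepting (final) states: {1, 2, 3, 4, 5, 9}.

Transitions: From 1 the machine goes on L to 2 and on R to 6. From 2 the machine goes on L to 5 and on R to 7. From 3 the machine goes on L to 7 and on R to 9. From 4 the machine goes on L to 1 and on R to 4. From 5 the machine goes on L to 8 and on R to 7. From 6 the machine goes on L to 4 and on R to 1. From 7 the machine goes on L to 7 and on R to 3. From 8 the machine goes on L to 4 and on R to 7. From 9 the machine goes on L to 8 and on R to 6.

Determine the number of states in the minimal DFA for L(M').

9

Start with accepting vs non-accepting: {1,2,3,4,5,9} | {6,7,8}.
Split {1,2,3,4,5,9} by δ(·,L) → {1,2,4} and {3,5,9}.
Split {1,2,4} by δ(·,L) → {1,4} and {2}.
On input L, block {1,4} splits into {1} and {4}.
Refine {6,7,8} on symbol L: members go to different blocks, giving {6,8} and {7}.
Split {6,8} by δ(·,R) → {6} and {8}.
Refine {3,5,9} on symbol L: members go to different blocks, giving {5,9} and {3}.
Split {5,9} by δ(·,R) → {5} and {9}.
Stable partition: {1} | {6} | {5} | {2} | {4} | {7} | {8} | {3} | {9} — 9 equivalence classes.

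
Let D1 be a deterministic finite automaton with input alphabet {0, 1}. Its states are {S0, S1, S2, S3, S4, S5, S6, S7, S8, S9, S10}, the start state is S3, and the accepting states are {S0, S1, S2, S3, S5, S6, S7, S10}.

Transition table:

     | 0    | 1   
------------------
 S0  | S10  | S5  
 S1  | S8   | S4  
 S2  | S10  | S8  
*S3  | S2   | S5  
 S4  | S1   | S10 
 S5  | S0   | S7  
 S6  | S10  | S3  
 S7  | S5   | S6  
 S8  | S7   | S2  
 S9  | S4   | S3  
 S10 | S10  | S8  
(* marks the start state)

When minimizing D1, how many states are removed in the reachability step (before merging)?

Starting at S3 and following transitions, the reachable set is {S0, S2, S3, S5, S6, S7, S8, S10}. That leaves S1, S4, S9 unreachable — 3 in total.

3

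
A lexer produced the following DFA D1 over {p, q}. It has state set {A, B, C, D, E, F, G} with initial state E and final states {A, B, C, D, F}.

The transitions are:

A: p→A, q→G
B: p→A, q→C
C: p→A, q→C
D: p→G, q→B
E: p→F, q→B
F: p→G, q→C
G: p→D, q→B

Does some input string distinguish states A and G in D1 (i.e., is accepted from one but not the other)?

P0 = {A,B,C,D,F} | {E,G}.
Split {A,B,C,D,F} by δ(·,p) → {A,B,C} and {D,F}.
On input q, block {A,B,C} splits into {B,C} and {A}.
The partition is now stable with 4 blocks: {B,C} | {E,G} | {D,F} | {A}.
A and G end up in different blocks, so they are distinguishable. For instance, the string 'ε' is accepted from only A.

Yes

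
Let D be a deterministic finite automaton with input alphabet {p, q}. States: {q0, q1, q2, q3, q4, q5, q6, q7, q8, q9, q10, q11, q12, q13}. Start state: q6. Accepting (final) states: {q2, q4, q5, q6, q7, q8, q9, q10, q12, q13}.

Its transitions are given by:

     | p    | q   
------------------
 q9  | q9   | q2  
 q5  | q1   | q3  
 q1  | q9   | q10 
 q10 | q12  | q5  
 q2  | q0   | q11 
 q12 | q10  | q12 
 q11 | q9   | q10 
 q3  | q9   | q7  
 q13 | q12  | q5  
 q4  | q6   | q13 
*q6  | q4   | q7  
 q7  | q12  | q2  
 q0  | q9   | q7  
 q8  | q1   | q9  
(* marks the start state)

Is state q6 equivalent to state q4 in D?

Yes

States {q8} cannot be reached from the start state, so discard them.
Start with accepting vs non-accepting: {q2,q4,q5,q6,q7,q9,q10,q12,q13} | {q0,q1,q3,q11}.
On input p, block {q2,q4,q5,q6,q7,q9,q10,q12,q13} splits into {q4,q6,q7,q9,q10,q12,q13} and {q2,q5}.
On input q, block {q4,q6,q7,q9,q10,q12,q13} splits into {q7,q9,q10,q13} and {q4,q6,q12}.
On input p, block {q7,q9,q10,q13} splits into {q7,q10,q13} and {q9}.
On input p, block {q4,q6,q12} splits into {q4,q6} and {q12}.
Stable partition: {q7,q10,q13} | {q0,q1,q3,q11} | {q2,q5} | {q4,q6} | {q9} | {q12} — 6 equivalence classes.
q6 and q4 lie in the same block of the stable partition, so they are equivalent — no string distinguishes them.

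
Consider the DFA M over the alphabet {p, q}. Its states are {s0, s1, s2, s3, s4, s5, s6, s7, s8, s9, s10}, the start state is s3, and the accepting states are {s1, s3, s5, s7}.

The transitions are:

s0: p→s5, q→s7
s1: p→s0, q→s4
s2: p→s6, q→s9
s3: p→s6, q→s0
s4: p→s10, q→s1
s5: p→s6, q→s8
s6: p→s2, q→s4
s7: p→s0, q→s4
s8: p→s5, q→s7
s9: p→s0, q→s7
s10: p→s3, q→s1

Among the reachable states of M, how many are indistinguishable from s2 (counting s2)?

2

All states are reachable from the start state.
Start with accepting vs non-accepting: {s1,s3,s5,s7} | {s0,s2,s4,s6,s8,s9,s10}.
On input p, block {s0,s2,s4,s6,s8,s9,s10} splits into {s2,s4,s6,s9} and {s0,s8,s10}.
On input p, block {s1,s3,s5,s7} splits into {s1,s7} and {s3,s5}.
Split {s2,s4,s6,s9} by δ(·,p) → {s2,s6} and {s4,s9}.
No further refinement is possible. Final partition (5 blocks): {s1,s7} | {s2,s6} | {s0,s8,s10} | {s3,s5} | {s4,s9}.
State s2 belongs to the block {s2,s6}, which has 2 states.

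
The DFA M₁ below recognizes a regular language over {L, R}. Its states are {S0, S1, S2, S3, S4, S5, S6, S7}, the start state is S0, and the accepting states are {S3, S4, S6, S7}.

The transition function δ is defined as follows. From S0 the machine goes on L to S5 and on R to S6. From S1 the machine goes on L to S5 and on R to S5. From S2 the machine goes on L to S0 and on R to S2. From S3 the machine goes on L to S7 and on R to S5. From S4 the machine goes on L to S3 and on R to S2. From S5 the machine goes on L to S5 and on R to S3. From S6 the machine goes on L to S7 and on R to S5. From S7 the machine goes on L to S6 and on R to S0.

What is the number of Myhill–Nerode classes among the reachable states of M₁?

First remove the unreachable states {S1,S2,S4}; 5 states remain.
Initial partition by acceptance: {S3,S6,S7} | {S0,S5}.
No further refinement is possible. Final partition (2 blocks): {S3,S6,S7} | {S0,S5}.

2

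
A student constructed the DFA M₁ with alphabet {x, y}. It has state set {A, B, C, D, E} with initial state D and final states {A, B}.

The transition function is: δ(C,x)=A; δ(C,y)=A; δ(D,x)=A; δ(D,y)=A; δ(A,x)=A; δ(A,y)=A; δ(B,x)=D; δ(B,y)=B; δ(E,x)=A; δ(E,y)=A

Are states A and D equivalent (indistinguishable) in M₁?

First remove the unreachable states {B,C,E}; 2 states remain.
Start with accepting vs non-accepting: {A} | {D}.
The partition is now stable with 2 blocks: {A} | {D}.
A and D end up in different blocks, so they are distinguishable. For instance, the string 'ε' is accepted from only A.

No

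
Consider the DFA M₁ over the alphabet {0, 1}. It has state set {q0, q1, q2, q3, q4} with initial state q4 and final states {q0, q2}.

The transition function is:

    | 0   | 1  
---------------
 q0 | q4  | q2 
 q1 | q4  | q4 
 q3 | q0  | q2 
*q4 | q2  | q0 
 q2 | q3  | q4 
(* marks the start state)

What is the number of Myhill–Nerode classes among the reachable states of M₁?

4

Reachable states from the start: {q0,q2,q3,q4}. Unreachable: {q1} — drop them.
Start with accepting vs non-accepting: {q0,q2} | {q3,q4}.
Refine {q0,q2} on symbol 1: members go to different blocks, giving {q0} and {q2}.
Refine {q3,q4} on symbol 0: members go to different blocks, giving {q3} and {q4}.
No further refinement is possible. Final partition (4 blocks): {q0} | {q3} | {q2} | {q4}.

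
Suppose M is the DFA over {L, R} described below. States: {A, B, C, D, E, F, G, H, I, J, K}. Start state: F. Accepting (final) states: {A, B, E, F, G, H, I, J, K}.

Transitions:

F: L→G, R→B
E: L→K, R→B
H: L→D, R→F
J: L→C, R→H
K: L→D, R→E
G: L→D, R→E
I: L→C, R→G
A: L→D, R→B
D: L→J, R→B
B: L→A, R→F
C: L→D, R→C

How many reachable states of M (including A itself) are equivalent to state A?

First remove the unreachable states {I}; 10 states remain.
Initial partition by acceptance: {A,B,E,F,G,H,J,K} | {C,D}.
On input L, block {A,B,E,F,G,H,J,K} splits into {A,G,H,J,K} and {B,E,F}.
Refine {A,G,H,J,K} on symbol R: members go to different blocks, giving {A,G,H,K} and {J}.
On input L, block {C,D} splits into {C} and {D}.
The partition is now stable with 5 blocks: {A,G,H,K} | {C} | {B,E,F} | {J} | {D}.
State A belongs to the block {A,G,H,K}, which has 4 states.

4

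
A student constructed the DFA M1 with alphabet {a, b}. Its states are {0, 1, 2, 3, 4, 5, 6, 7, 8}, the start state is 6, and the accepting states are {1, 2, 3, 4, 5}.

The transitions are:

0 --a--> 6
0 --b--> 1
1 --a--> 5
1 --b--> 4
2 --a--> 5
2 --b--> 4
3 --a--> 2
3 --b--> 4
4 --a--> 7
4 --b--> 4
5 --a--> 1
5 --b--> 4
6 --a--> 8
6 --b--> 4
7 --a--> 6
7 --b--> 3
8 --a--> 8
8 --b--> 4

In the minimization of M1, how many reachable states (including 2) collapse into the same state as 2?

First remove the unreachable states {0}; 8 states remain.
Start with accepting vs non-accepting: {1,2,3,4,5} | {6,7,8}.
Refine {1,2,3,4,5} on symbol a: members go to different blocks, giving {1,2,3,5} and {4}.
Refine {6,7,8} on symbol b: members go to different blocks, giving {6,8} and {7}.
No further refinement is possible. Final partition (4 blocks): {1,2,3,5} | {6,8} | {4} | {7}.
The equivalence class containing 2 is {1,2,3,5}, of size 4.

4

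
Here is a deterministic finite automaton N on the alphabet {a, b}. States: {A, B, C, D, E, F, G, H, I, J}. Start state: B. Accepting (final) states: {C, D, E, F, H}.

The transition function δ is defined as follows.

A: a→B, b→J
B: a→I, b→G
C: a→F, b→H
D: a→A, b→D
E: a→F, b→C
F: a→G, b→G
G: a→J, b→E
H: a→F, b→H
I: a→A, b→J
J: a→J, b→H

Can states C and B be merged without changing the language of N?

No

First remove the unreachable states {D}; 9 states remain.
Start with accepting vs non-accepting: {C,E,F,H} | {A,B,G,I,J}.
On input a, block {C,E,F,H} splits into {C,E,H} and {F}.
On input b, block {A,B,G,I,J} splits into {A,B,I} and {G,J}.
Stable partition: {C,E,H} | {A,B,I} | {F} | {G,J} — 4 equivalence classes.
C and B end up in different blocks, so they are distinguishable. For instance, the string 'ε' is accepted from only C.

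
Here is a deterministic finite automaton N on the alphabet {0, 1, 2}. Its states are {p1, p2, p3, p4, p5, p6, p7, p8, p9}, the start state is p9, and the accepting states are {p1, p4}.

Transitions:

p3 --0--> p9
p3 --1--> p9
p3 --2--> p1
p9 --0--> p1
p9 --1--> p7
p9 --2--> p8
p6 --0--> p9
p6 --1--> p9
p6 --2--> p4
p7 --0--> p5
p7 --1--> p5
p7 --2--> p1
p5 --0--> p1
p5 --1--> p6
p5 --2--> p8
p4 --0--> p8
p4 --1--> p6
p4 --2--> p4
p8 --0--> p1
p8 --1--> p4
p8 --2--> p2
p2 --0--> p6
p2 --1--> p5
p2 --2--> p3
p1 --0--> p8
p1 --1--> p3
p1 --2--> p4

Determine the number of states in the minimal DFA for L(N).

All states are reachable from the start state.
Start with accepting vs non-accepting: {p1,p4} | {p2,p3,p5,p6,p7,p8,p9}.
Refine {p2,p3,p5,p6,p7,p8,p9} on symbol 0: members go to different blocks, giving {p2,p3,p6,p7} and {p5,p8,p9}.
Split {p2,p3,p6,p7} by δ(·,0) → {p3,p6,p7} and {p2}.
Split {p5,p8,p9} by δ(·,1) → {p5,p9} and {p8}.
No further refinement is possible. Final partition (5 blocks): {p1,p4} | {p3,p6,p7} | {p5,p9} | {p2} | {p8}.

5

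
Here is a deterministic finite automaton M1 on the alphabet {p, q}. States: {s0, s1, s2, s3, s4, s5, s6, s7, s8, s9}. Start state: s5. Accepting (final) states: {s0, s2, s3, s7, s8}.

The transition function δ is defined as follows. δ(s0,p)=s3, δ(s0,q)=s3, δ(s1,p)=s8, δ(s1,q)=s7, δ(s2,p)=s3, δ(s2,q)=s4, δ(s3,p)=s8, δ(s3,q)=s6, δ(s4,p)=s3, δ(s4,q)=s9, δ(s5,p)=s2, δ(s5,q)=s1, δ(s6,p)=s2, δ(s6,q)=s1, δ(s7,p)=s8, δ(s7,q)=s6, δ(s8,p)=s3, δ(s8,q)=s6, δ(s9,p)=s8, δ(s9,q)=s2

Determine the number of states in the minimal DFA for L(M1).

3

Reachable states from the start: {s1,s2,s3,s4,s5,s6,s7,s8,s9}. Unreachable: {s0} — drop them.
P0 = {s2,s3,s7,s8} | {s1,s4,s5,s6,s9}.
Refine {s1,s4,s5,s6,s9} on symbol q: members go to different blocks, giving {s4,s5,s6} and {s1,s9}.
Stable partition: {s2,s3,s7,s8} | {s4,s5,s6} | {s1,s9} — 3 equivalence classes.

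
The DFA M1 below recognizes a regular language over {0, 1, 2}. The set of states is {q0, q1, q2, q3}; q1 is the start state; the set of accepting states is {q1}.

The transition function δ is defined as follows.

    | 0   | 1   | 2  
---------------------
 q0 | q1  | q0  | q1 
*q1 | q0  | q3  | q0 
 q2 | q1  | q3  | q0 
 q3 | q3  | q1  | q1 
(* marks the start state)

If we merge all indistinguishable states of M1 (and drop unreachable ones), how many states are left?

States {q2} cannot be reached from the start state, so discard them.
P0 = {q1} | {q0,q3}.
Refine {q0,q3} on symbol 0: members go to different blocks, giving {q0} and {q3}.
Stable partition: {q1} | {q0} | {q3} — 3 equivalence classes.

3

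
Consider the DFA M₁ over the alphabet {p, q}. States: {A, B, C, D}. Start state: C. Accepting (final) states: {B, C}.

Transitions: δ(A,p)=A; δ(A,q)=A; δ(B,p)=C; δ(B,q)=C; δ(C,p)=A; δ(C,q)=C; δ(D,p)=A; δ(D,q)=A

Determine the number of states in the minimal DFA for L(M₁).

First remove the unreachable states {B,D}; 2 states remain.
P0 = {C} | {A}.
No further refinement is possible. Final partition (2 blocks): {C} | {A}.

2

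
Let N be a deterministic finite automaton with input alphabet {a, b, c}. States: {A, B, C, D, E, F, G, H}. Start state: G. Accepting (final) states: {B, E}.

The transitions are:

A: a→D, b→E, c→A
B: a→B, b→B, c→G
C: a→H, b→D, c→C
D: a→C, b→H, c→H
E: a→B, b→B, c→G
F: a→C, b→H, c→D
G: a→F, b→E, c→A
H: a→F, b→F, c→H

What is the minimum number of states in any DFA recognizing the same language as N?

3

All states are reachable from the start state.
P0 = {B,E} | {A,C,D,F,G,H}.
Split {A,C,D,F,G,H} by δ(·,b) → {C,D,F,H} and {A,G}.
No further refinement is possible. Final partition (3 blocks): {B,E} | {C,D,F,H} | {A,G}.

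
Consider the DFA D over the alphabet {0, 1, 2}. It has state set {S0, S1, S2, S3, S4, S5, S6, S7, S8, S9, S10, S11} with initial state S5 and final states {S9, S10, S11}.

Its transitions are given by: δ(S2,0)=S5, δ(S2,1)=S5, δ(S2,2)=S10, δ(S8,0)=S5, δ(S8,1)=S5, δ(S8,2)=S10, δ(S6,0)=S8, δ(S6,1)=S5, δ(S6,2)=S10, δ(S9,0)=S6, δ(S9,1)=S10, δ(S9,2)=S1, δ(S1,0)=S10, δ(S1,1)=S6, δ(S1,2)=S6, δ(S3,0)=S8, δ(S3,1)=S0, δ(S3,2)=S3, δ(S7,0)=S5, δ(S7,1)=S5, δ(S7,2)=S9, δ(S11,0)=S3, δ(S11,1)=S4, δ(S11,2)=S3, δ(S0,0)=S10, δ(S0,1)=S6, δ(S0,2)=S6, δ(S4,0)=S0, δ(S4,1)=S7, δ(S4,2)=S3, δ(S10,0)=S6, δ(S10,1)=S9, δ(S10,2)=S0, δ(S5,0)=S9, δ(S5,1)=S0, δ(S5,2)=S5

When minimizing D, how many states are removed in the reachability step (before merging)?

5

No path from S5 leads to S2, S3, S4, S7, S11; the other 7 states are all reachable.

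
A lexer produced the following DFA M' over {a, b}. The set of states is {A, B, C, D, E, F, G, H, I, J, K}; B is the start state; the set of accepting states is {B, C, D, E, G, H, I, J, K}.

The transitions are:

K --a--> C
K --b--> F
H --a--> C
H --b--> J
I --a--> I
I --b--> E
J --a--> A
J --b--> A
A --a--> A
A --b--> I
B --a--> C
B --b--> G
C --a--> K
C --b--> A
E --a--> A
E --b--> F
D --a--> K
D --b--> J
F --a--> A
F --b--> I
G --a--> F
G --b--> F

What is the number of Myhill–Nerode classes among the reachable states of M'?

Reachable states from the start: {A,B,C,E,F,G,I,K}. Unreachable: {D,H,J} — drop them.
Initial partition by acceptance: {B,C,E,G,I,K} | {A,F}.
On input a, block {B,C,E,G,I,K} splits into {B,C,I,K} and {E,G}.
On input b, block {B,C,I,K} splits into {B,I} and {C,K}.
Refine {B,I} on symbol a: members go to different blocks, giving {B} and {I}.
No further refinement is possible. Final partition (5 blocks): {B} | {A,F} | {E,G} | {C,K} | {I}.

5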